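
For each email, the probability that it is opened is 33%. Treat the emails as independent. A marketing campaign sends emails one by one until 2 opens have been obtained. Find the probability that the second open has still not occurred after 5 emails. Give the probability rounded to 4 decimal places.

0.4675

Needing more than 5 emails ⇔ fewer than 2 successes in the first 5. With X ~ Binomial(5, 0.33), P(Y > 5) = P(X ≤ 1).
  k=0: C(5,0)·0.33^0·0.67^5 = 0.135013
  k=1: C(5,1)·0.33^1·0.67^4 = 0.332493
P(X ≤ 1) = 0.467506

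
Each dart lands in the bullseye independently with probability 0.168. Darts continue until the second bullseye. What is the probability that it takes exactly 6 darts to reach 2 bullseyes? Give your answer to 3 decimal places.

0.068

Y = trial on which the second success occurs; negative binomial, r=2, p=0.168.
P(Y=6) = C(5,1) · p^2 · (1−p)^4
= 5 · 0.028224 · 0.47917 = 0.06762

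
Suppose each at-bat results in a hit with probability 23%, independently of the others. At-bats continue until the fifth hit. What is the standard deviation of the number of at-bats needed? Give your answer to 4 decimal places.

8.5311

Y = total at-bats until the fifth success; negative binomial with r=5, p=0.23.
SD(Y) = √[r(1−p)/p²] = √(72.778828) = 8.531051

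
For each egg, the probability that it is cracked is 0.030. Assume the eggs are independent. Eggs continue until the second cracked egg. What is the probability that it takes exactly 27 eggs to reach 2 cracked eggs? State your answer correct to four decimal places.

0.0109

Y = trial on which the second success occurs; negative binomial, r=2, p=0.03.
P(Y=27) = C(26,1) · p^2 · (1−p)^25
= 26 · 0.0009 · 0.46697 = 0.010927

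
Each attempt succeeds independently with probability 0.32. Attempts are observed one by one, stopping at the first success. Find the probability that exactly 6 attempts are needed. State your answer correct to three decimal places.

0.047

Geometric (trials to first success), p = 0.32.
P(Y = 6) = (1−p)^5 · p = 0.14539 · 0.32 = 0.04653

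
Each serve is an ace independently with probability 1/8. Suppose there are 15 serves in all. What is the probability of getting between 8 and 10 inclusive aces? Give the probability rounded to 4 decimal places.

X ~ Binomial(15, 0.125); P(8 ≤ X ≤ 10) = Σ C(15,k) p^k (1−p)^(15−k) over k:
  k=8: C(15,8)·0.125^8·0.875^7 = 0.000151
  k=9: C(15,9)·0.125^9·0.875^6 = 0.000017
  k=10: C(15,10)·0.125^10·0.875^5 = 0.000001
Total = 0.000169

0.0002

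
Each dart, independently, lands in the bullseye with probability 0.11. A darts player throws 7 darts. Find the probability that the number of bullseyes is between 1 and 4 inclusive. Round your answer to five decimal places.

0.55741

X ~ Binomial(7, 0.11); P(1 ≤ X ≤ 4) = Σ C(7,k) p^k (1−p)^(7−k) over k:
  k=1: C(7,1)·0.11^1·0.89^6 = 0.3826756
  k=2: C(7,2)·0.11^2·0.89^5 = 0.1418910
  k=3: C(7,3)·0.11^3·0.89^4 = 0.0292285
  k=4: C(7,4)·0.11^4·0.89^3 = 0.0036125
Total = 0.5574075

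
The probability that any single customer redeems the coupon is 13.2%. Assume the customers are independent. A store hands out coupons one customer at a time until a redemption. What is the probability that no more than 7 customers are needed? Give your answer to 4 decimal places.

0.6288

Y = number of customers to the first success; geometric, p = 0.132.
P(Y ≤ 7) = 1 − (1−p)^7 = 1 − 0.371226 = 0.628774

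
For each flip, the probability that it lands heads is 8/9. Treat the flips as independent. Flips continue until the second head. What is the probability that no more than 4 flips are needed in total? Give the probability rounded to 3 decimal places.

0.995

Finishing within 4 flips ⇔ at least 2 successes in the first 4. With X ~ Binomial(4, 0.888889), P(Y ≤ 4) = 1 − P(X ≤ 1).
  k=0: C(4,0)·0.888889^0·0.111111^4 = 0.00015
  k=1: C(4,1)·0.888889^1·0.111111^3 = 0.00488
1 − 0.00503 = 0.99497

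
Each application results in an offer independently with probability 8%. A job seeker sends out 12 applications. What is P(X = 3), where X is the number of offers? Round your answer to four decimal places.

X ~ Binomial(n=12, p=0.08).
P(X=3) = C(12,3) · p^3 · (1−p)^9
= 220 · 0.000512 · 0.47216 = 0.053184

0.0532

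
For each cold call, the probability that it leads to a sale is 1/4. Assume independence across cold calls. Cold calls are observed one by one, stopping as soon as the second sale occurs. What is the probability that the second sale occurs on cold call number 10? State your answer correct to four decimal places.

Y = trial on which the second success occurs; negative binomial, r=2, p=0.25.
P(Y=10) = C(9,1) · p^2 · (1−p)^8
= 9 · 0.0625 · 0.10011 = 0.056314

0.0563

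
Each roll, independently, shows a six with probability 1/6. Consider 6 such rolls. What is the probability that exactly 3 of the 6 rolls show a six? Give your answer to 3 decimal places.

0.054

X ~ Binomial(n=6, p=0.166667).
P(X=3) = C(6,3) · p^3 · (1−p)^3
= 20 · 0.0046296 · 0.5787 = 0.05358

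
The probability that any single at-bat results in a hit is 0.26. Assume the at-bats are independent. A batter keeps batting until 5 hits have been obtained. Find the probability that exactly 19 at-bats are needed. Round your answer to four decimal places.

0.0537

Y = trial on which the fifth success occurs; negative binomial, r=5, p=0.26.
P(Y=19) = C(18,4) · p^5 · (1−p)^14
= 3060 · 0.0011881 · 0.014765 = 0.053682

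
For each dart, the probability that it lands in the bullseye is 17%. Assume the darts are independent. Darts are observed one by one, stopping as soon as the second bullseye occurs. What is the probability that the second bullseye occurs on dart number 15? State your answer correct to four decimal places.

Y = trial on which the second success occurs; negative binomial, r=2, p=0.17.
P(Y=15) = C(14,1) · p^2 · (1−p)^13
= 14 · 0.0289 · 0.088719 = 0.035896

0.0359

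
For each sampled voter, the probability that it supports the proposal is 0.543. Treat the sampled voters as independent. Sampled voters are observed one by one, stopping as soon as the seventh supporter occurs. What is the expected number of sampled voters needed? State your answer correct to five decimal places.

Y = total sampled voters until the seventh success; negative binomial with r=7, p=0.543.
E[Y] = r / p = 7 / 0.543 = 12.8913444

12.89134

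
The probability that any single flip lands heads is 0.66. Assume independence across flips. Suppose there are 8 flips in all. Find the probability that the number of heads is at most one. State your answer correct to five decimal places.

0.00295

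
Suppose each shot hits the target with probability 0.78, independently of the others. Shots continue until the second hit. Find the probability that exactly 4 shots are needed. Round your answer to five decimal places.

0.08834

Y = trial on which the second success occurs; negative binomial, r=2, p=0.78.
P(Y=4) = C(3,1) · p^2 · (1−p)^2
= 3 · 0.6084 · 0.0484 = 0.0883397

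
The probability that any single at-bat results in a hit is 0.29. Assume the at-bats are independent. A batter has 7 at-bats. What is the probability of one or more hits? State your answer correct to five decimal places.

P(at least one) = 1 − P(none) = 1 − (1 − 0.29)^7
= 1 − 0.0909512 = 0.9090488

0.90905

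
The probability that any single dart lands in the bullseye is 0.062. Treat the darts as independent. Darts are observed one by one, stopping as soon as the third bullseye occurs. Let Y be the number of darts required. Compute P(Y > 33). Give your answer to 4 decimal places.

0.6639

Needing more than 33 darts ⇔ fewer than 3 successes in the first 33. With X ~ Binomial(33, 0.062), P(Y > 33) = P(X ≤ 2).
  k=0: C(33,0)·0.062^0·0.938^33 = 0.120974
  k=1: C(33,1)·0.062^1·0.938^32 = 0.263874
  k=2: C(33,2)·0.062^2·0.938^31 = 0.279065
P(X ≤ 2) = 0.663913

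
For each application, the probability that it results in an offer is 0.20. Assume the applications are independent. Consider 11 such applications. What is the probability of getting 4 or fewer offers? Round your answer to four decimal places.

0.9496

X ~ Binomial(11, 0.20); P(X ≤ 4) = Σ C(11,k) p^k (1−p)^(11−k) over k:
  k=0: C(11,0)·0.20^0·0.80^11 = 0.085899
  k=1: C(11,1)·0.20^1·0.80^10 = 0.236223
  k=2: C(11,2)·0.20^2·0.80^9 = 0.295279
  k=3: C(11,3)·0.20^3·0.80^8 = 0.221459
  k=4: C(11,4)·0.20^4·0.80^7 = 0.110730
Total = 0.949590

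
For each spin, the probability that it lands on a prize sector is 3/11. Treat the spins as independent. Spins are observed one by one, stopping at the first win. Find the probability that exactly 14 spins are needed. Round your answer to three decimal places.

0.004

Geometric (trials to first success), p = 0.272727.
P(Y = 14) = (1−p)^13 · p = 0.015924 · 0.272727 = 0.00434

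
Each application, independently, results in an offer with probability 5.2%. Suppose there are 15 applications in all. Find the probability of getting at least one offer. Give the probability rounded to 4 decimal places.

0.5511

P(at least one) = 1 − P(none) = 1 − (1 − 0.052)^15
= 1 − 0.448875 = 0.551125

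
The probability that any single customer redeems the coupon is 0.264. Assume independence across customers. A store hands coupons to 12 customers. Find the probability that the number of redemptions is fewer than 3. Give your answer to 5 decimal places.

X ~ Binomial(12, 0.264); P(X ≤ 2) = Σ C(12,k) p^k (1−p)^(12−k) over k:
  k=0: C(12,0)·0.264^0·0.736^12 = 0.0252658
  k=1: C(12,1)·0.264^1·0.736^11 = 0.1087530
  k=2: C(12,2)·0.264^2·0.736^10 = 0.2145507
Total = 0.3485695

0.34857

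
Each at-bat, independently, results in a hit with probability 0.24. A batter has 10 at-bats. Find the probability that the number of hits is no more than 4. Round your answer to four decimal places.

X ~ Binomial(10, 0.24); P(X ≤ 4) = Σ C(10,k) p^k (1−p)^(10−k) over k:
  k=0: C(10,0)·0.24^0·0.76^10 = 0.064289
  k=1: C(10,1)·0.24^1·0.76^9 = 0.203018
  k=2: C(10,2)·0.24^2·0.76^8 = 0.288499
  k=3: C(10,3)·0.24^3·0.76^7 = 0.242946
  k=4: C(10,4)·0.24^4·0.76^6 = 0.134260
Total = 0.933011

0.9330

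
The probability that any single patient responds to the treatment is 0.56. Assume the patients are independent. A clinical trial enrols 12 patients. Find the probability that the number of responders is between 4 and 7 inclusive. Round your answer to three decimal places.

0.640

X ~ Binomial(12, 0.56); P(4 ≤ X ≤ 7) = Σ C(12,k) p^k (1−p)^(12−k) over k:
  k=4: C(12,4)·0.56^4·0.44^8 = 0.06839
  k=5: C(12,5)·0.56^5·0.44^7 = 0.13926
  k=6: C(12,6)·0.56^6·0.44^6 = 0.20678
  k=7: C(12,7)·0.56^7·0.44^5 = 0.22558
Total = 0.64002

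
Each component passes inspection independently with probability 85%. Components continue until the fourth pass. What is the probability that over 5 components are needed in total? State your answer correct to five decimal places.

Needing more than 5 components ⇔ fewer than 4 successes in the first 5. With X ~ Binomial(5, 0.85), P(Y > 5) = P(X ≤ 3).
  k=0: C(5,0)·0.85^0·0.15^5 = 0.0000759
  k=1: C(5,1)·0.85^1·0.15^4 = 0.0021516
  k=2: C(5,2)·0.85^2·0.15^3 = 0.0243844
  k=3: C(5,3)·0.85^3·0.15^2 = 0.1381781
P(X ≤ 3) = 0.1647900

0.16479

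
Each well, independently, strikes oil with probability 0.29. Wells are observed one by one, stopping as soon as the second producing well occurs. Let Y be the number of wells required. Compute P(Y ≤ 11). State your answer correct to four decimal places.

0.8730

Finishing within 11 wells ⇔ at least 2 successes in the first 11. With X ~ Binomial(11, 0.29), P(Y ≤ 11) = 1 − P(X ≤ 1).
  k=0: C(11,0)·0.29^0·0.71^11 = 0.023112
  k=1: C(11,1)·0.29^1·0.71^10 = 0.103842
1 − 0.126954 = 0.873046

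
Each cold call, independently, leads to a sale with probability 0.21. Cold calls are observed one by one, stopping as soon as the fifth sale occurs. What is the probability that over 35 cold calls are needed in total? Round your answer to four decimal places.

Needing more than 35 cold calls ⇔ fewer than 5 successes in the first 35. With X ~ Binomial(35, 0.21), P(Y > 35) = P(X ≤ 4).
  k=0: C(35,0)·0.21^0·0.79^35 = 0.000261
  k=1: C(35,1)·0.21^1·0.79^34 = 0.002430
  k=2: C(35,2)·0.21^2·0.79^33 = 0.010981
  k=3: C(35,3)·0.21^3·0.79^32 = 0.032110
  k=4: C(35,4)·0.21^4·0.79^31 = 0.068284
P(X ≤ 4) = 0.114066

0.1141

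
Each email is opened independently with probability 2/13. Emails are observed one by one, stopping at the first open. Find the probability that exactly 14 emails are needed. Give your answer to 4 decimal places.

0.0175

Geometric (trials to first success), p = 0.153846.
P(Y = 14) = (1−p)^13 · p = 0.11398 · 0.153846 = 0.017536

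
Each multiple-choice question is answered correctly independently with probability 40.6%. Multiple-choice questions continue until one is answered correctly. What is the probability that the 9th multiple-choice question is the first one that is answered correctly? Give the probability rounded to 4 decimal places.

Geometric (trials to first success), p = 0.406.
P(Y = 9) = (1−p)^8 · p = 0.015499 · 0.406 = 0.006292

0.0063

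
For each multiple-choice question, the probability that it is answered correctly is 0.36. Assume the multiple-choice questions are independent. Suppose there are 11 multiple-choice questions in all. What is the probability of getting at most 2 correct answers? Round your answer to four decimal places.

X ~ Binomial(11, 0.36); P(X ≤ 2) = Σ C(11,k) p^k (1−p)^(11−k) over k:
  k=0: C(11,0)·0.36^0·0.64^11 = 0.007379
  k=1: C(11,1)·0.36^1·0.64^10 = 0.045656
  k=2: C(11,2)·0.36^2·0.64^9 = 0.128407
Total = 0.181441

0.1814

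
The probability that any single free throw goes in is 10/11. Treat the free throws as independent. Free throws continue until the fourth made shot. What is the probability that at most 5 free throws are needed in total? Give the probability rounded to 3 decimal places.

0.931

Finishing within 5 free throws ⇔ at least 4 successes in the first 5. With X ~ Binomial(5, 0.909091), P(Y ≤ 5) = 1 − P(X ≤ 3).
  k=0: C(5,0)·0.909091^0·0.090909^5 = 0.00001
  k=1: C(5,1)·0.909091^1·0.090909^4 = 0.00031
  k=2: C(5,2)·0.909091^2·0.090909^3 = 0.00621
  k=3: C(5,3)·0.909091^3·0.090909^2 = 0.06209
1 − 0.06862 = 0.93138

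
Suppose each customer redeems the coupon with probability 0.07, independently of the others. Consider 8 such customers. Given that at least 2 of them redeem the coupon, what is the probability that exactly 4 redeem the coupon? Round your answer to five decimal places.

0.01215

X ~ Binomial(8, 0.07). Want P(X=4 | X≥2) = P(X=4) / P(X≥2).
P(X=4) = C(8,4)·0.07^4·0.93^4 = 0.0012573
P(X≥2) = 1 − 0.5595818 − 0.3369525 = 0.1034657
Ratio = 0.0012573 / 0.1034657 = 0.0121514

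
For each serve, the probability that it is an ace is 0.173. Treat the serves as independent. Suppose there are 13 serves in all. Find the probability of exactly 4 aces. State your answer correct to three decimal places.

0.116

X ~ Binomial(n=13, p=0.173).
P(X=4) = C(13,4) · p^4 · (1−p)^9
= 715 · 0.00089575 · 0.18095 = 0.11589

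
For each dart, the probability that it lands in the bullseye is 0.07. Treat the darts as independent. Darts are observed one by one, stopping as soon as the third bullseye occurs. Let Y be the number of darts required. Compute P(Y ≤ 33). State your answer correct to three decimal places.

Finishing within 33 darts ⇔ at least 3 successes in the first 33. With X ~ Binomial(33, 0.07), P(Y ≤ 33) = 1 − P(X ≤ 2).
  k=0: C(33,0)·0.07^0·0.93^33 = 0.09119
  k=1: C(33,1)·0.07^1·0.93^32 = 0.22650
  k=2: C(33,2)·0.07^2·0.93^31 = 0.27277
1 − 0.59046 = 0.40954

0.410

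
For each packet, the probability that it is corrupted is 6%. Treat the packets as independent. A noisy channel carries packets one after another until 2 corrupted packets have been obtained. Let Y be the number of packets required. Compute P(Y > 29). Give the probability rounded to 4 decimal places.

0.4739

Needing more than 29 packets ⇔ fewer than 2 successes in the first 29. With X ~ Binomial(29, 0.06), P(Y > 29) = P(X ≤ 1).
  k=0: C(29,0)·0.06^0·0.94^29 = 0.166229
  k=1: C(29,1)·0.06^1·0.94^28 = 0.307701
P(X ≤ 1) = 0.473931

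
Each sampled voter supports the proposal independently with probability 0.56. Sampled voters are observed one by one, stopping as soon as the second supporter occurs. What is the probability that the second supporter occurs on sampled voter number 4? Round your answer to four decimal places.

0.1821

Y = trial on which the second success occurs; negative binomial, r=2, p=0.56.
P(Y=4) = C(3,1) · p^2 · (1−p)^2
= 3 · 0.3136 · 0.1936 = 0.182139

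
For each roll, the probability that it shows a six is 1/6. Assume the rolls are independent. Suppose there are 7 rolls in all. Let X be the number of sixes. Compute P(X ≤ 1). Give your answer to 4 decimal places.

0.6698

X ~ Binomial(7, 0.166667); P(X ≤ 1) = Σ C(7,k) p^k (1−p)^(7−k) over k:
  k=0: C(7,0)·0.166667^0·0.833333^7 = 0.279082
  k=1: C(7,1)·0.166667^1·0.833333^6 = 0.390714
Total = 0.669796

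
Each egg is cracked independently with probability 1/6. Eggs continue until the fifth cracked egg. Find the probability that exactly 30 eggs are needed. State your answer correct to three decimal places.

0.032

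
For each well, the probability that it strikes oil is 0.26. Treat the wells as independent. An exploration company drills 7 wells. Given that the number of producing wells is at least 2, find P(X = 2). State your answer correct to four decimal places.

0.5435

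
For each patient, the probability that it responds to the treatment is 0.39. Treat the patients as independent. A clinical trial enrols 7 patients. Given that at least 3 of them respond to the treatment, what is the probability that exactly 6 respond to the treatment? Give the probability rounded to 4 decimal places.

X ~ Binomial(7, 0.39). Want P(X=6 | X≥3) = P(X=6) / P(X≥3).
P(X=6) = C(7,6)·0.39^6·0.61^1 = 0.015025
P(X≥3) = 1 − 0.031427 − 0.140651 − 0.269773 = 0.558149
Ratio = 0.015025 / 0.558149 = 0.026919

0.0269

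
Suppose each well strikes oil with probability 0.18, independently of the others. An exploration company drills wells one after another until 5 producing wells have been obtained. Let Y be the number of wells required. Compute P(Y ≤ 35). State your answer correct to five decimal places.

0.78036

Finishing within 35 wells ⇔ at least 5 successes in the first 35. With X ~ Binomial(35, 0.18), P(Y ≤ 35) = 1 − P(X ≤ 4).
  k=0: C(35,0)·0.18^0·0.82^35 = 0.0009627
  k=1: C(35,1)·0.18^1·0.82^34 = 0.0073962
  k=2: C(35,2)·0.18^2·0.82^33 = 0.0276006
  k=3: C(35,3)·0.18^3·0.82^32 = 0.0666454
  k=4: C(35,4)·0.18^4·0.82^31 = 0.1170359
1 − 0.2196409 = 0.7803591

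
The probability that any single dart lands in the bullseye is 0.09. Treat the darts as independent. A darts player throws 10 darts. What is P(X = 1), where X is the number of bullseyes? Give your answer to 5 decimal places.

X ~ Binomial(n=10, p=0.09).
P(X=1) = C(10,1) · p^1 · (1−p)^9
= 10 · 0.09 · 0.42793 = 0.3851368

0.38514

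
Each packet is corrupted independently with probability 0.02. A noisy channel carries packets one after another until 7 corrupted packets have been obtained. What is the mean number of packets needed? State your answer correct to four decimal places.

350.0000

Y = total packets until the seventh success; negative binomial with r=7, p=0.02.
E[Y] = r / p = 7 / 0.02 = 350.000000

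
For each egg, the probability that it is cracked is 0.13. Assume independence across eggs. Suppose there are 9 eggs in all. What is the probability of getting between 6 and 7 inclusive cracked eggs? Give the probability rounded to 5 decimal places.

0.00028

X ~ Binomial(9, 0.13); P(6 ≤ X ≤ 7) = Σ C(9,k) p^k (1−p)^(9−k) over k:
  k=6: C(9,6)·0.13^6·0.87^3 = 0.0002670
  k=7: C(9,7)·0.13^7·0.87^2 = 0.0000171
Total = 0.0002841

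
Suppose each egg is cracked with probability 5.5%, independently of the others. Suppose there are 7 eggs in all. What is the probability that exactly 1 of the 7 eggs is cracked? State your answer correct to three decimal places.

0.274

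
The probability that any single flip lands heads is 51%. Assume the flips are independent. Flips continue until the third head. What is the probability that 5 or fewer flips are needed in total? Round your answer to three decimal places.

Finishing within 5 flips ⇔ at least 3 successes in the first 5. With X ~ Binomial(5, 0.51), P(Y ≤ 5) = 1 − P(X ≤ 2).
  k=0: C(5,0)·0.51^0·0.49^5 = 0.02825
  k=1: C(5,1)·0.51^1·0.49^4 = 0.14700
  k=2: C(5,2)·0.51^2·0.49^3 = 0.30601
1 − 0.48125 = 0.51875

0.519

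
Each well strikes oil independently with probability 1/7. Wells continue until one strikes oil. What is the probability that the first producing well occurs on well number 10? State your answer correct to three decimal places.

Geometric (trials to first success), p = 0.142857.
P(Y = 10) = (1−p)^9 · p = 0.24973 · 0.142857 = 0.03568

0.036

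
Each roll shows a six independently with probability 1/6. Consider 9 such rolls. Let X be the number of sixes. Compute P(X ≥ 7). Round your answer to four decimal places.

X ~ Binomial(9, 0.166667); P(X ≥ 7) = Σ C(9,k) p^k (1−p)^(9−k) over k:
  k=7: C(9,7)·0.166667^7·0.833333^2 = 0.000089
  k=8: C(9,8)·0.166667^8·0.833333^1 = 0.000004
  k=9: C(9,9)·0.166667^9·0.833333^0 = 0.000000
Total = 0.000094

0.0001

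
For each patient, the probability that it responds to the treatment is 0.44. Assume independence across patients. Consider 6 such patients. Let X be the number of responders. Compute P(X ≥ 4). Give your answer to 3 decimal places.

X ~ Binomial(6, 0.44); P(X ≥ 4) = Σ C(6,k) p^k (1−p)^(6−k) over k:
  k=4: C(6,4)·0.44^4·0.56^2 = 0.17631
  k=5: C(6,5)·0.44^5·0.56^1 = 0.05541
  k=6: C(6,6)·0.44^6·0.56^0 = 0.00726
Total = 0.23898

0.239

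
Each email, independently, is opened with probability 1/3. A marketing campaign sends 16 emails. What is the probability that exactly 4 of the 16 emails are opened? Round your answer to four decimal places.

X ~ Binomial(n=16, p=0.333333).
P(X=4) = C(16,4) · p^4 · (1−p)^12
= 1820 · 0.012346 · 0.0077073 = 0.173177

0.1732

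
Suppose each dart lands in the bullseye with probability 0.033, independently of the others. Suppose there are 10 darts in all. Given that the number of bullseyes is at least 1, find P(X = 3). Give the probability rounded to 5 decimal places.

0.01196

X ~ Binomial(10, 0.033). Want P(X=3 | X≥1) = P(X=3) / P(X≥1).
P(X=3) = C(10,3)·0.033^3·0.967^7 = 0.0034096
P(X≥1) = 1 − 0.7149320 = 0.2850680
Ratio = 0.0034096 / 0.2850680 = 0.0119608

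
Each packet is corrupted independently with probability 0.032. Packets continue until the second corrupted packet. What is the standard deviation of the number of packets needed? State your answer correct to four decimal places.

Y = total packets until the second success; negative binomial with r=2, p=0.032.
SD(Y) = √[r(1−p)/p²] = √(1890.625000) = 43.481318

43.4813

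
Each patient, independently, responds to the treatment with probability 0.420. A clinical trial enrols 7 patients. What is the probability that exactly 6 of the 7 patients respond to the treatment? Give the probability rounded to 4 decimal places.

X ~ Binomial(n=7, p=0.42).
P(X=6) = C(7,6) · p^6 · (1−p)^1
= 7 · 0.005489 · 0.58 = 0.022285

0.0223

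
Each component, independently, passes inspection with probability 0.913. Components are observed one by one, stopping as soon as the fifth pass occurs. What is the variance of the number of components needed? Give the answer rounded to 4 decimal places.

0.5219

Y = total components until the fifth success; negative binomial with r=5, p=0.913.
Var(Y) = r(1−p)/p² = 5·0.087 / 0.913² = 0.521852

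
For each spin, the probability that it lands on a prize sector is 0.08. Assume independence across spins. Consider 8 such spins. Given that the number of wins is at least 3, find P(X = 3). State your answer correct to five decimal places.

0.89558

X ~ Binomial(8, 0.08). Want P(X=3 | X≥3) = P(X=3) / P(X≥3).
P(X=3) = C(8,3)·0.08^3·0.92^5 = 0.0188972
P(X≥3) = 1 − 0.5132189 − 0.3570218 − 0.1086588 = 0.0211005
Ratio = 0.0188972 / 0.0211005 = 0.8955806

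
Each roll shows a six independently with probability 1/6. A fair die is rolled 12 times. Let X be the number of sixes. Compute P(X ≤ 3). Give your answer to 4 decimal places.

0.8748

X ~ Binomial(12, 0.166667); P(X ≤ 3) = Σ C(12,k) p^k (1−p)^(12−k) over k:
  k=0: C(12,0)·0.166667^0·0.833333^12 = 0.112157
  k=1: C(12,1)·0.166667^1·0.833333^11 = 0.269176
  k=2: C(12,2)·0.166667^2·0.833333^10 = 0.296094
  k=3: C(12,3)·0.166667^3·0.833333^9 = 0.197396
Total = 0.874822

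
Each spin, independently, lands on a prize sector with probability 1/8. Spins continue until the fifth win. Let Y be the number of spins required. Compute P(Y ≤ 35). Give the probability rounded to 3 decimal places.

0.449

Finishing within 35 spins ⇔ at least 5 successes in the first 35. With X ~ Binomial(35, 0.125), P(Y ≤ 35) = 1 − P(X ≤ 4).
  k=0: C(35,0)·0.125^0·0.875^35 = 0.00934
  k=1: C(35,1)·0.125^1·0.875^34 = 0.04669
  k=2: C(35,2)·0.125^2·0.875^33 = 0.11340
  k=3: C(35,3)·0.125^3·0.875^32 = 0.17820
  k=4: C(35,4)·0.125^4·0.875^31 = 0.20365
1 − 0.55128 = 0.44872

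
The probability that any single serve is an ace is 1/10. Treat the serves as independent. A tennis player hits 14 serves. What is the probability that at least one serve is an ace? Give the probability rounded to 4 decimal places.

0.7712

P(at least one) = 1 − P(none) = 1 − (1 − 0.10)^14
= 1 − 0.228768 = 0.771232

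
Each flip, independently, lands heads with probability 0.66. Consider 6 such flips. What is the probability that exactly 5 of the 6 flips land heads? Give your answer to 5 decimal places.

0.25548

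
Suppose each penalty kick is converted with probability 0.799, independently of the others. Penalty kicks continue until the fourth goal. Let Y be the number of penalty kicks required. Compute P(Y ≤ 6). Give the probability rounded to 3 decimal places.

0.900

Finishing within 6 penalty kicks ⇔ at least 4 successes in the first 6. With X ~ Binomial(6, 0.799), P(Y ≤ 6) = 1 − P(X ≤ 3).
  k=0: C(6,0)·0.799^0·0.201^6 = 0.00007
  k=1: C(6,1)·0.799^1·0.201^5 = 0.00157
  k=2: C(6,2)·0.799^2·0.201^4 = 0.01563
  k=3: C(6,3)·0.799^3·0.201^3 = 0.08284
1 − 0.10011 = 0.89989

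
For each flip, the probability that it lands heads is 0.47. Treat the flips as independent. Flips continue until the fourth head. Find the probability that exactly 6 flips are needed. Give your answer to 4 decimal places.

Y = trial on which the fourth success occurs; negative binomial, r=4, p=0.47.
P(Y=6) = C(5,3) · p^4 · (1−p)^2
= 10 · 0.048797 · 0.2809 = 0.137070

0.1371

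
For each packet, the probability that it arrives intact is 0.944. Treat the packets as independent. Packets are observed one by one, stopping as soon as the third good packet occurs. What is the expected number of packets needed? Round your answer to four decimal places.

3.1780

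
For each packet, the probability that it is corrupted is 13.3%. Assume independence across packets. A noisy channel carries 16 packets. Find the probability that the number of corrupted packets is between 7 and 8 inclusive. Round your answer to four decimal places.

X ~ Binomial(16, 0.133); P(7 ≤ X ≤ 8) = Σ C(16,k) p^k (1−p)^(16−k) over k:
  k=7: C(16,7)·0.133^7·0.867^9 = 0.002331
  k=8: C(16,8)·0.133^8·0.867^8 = 0.000402
Total = 0.002733

0.0027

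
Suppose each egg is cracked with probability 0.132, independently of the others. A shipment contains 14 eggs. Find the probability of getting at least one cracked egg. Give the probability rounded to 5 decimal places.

P(at least one) = 1 − P(none) = 1 − (1 − 0.132)^14
= 1 − 0.1378085 = 0.8621915

0.86219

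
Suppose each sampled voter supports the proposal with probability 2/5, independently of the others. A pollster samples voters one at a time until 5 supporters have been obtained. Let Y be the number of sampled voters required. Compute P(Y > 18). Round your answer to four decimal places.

Needing more than 18 sampled voters ⇔ fewer than 5 successes in the first 18. With X ~ Binomial(18, 0.40), P(Y > 18) = P(X ≤ 4).
  k=0: C(18,0)·0.40^0·0.60^18 = 0.000102
  k=1: C(18,1)·0.40^1·0.60^17 = 0.001219
  k=2: C(18,2)·0.40^2·0.60^16 = 0.006906
  k=3: C(18,3)·0.40^3·0.60^15 = 0.024555
  k=4: C(18,4)·0.40^4·0.60^14 = 0.061387
P(X ≤ 4) = 0.094169

0.0942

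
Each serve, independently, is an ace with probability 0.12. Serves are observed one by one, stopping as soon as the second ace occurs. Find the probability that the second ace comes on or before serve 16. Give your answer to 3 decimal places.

Finishing within 16 serves ⇔ at least 2 successes in the first 16. With X ~ Binomial(16, 0.12), P(Y ≤ 16) = 1 − P(X ≤ 1).
  k=0: C(16,0)·0.12^0·0.88^16 = 0.12934
  k=1: C(16,1)·0.12^1·0.88^15 = 0.28219
1 − 0.41153 = 0.58847

0.588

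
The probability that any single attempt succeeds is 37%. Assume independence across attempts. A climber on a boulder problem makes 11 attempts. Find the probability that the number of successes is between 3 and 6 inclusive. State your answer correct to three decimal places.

X ~ Binomial(11, 0.37); P(3 ≤ X ≤ 6) = Σ C(11,k) p^k (1−p)^(11−k) over k:
  k=3: C(11,3)·0.37^3·0.63^8 = 0.20740
  k=4: C(11,4)·0.37^4·0.63^7 = 0.24362
  k=5: C(11,5)·0.37^5·0.63^6 = 0.20031
  k=6: C(11,6)·0.37^6·0.63^5 = 0.11764
Total = 0.76896

0.769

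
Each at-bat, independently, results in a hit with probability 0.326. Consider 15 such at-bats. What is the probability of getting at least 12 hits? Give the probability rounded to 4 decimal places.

X ~ Binomial(15, 0.326); P(X ≥ 12) = Σ C(15,k) p^k (1−p)^(15−k) over k:
  k=12: C(15,12)·0.326^12·0.674^3 = 0.000201
  k=13: C(15,13)·0.326^13·0.674^2 = 0.000022
  k=14: C(15,14)·0.326^14·0.674^1 = 0.000002
  k=15: C(15,15)·0.326^15·0.674^0 = 0.000000
Total = 0.000225

0.0002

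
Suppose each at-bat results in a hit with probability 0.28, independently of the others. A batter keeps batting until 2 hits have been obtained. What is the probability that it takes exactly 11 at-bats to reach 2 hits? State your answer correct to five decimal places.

Y = trial on which the second success occurs; negative binomial, r=2, p=0.28.
P(Y=11) = C(10,1) · p^2 · (1−p)^9
= 10 · 0.0784 · 0.051999 = 0.0407670

0.04077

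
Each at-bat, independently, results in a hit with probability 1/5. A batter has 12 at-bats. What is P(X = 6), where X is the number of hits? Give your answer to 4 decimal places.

0.0155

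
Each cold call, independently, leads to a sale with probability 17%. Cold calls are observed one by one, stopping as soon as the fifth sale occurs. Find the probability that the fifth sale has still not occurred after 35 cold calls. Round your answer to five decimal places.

Needing more than 35 cold calls ⇔ fewer than 5 successes in the first 35. With X ~ Binomial(35, 0.17), P(Y > 35) = P(X ≤ 4).
  k=0: C(35,0)·0.17^0·0.83^35 = 0.0014714
  k=1: C(35,1)·0.17^1·0.83^34 = 0.0105480
  k=2: C(35,2)·0.17^2·0.83^33 = 0.0367275
  k=3: C(35,3)·0.17^3·0.83^32 = 0.0827476
  k=4: C(35,4)·0.17^4·0.83^31 = 0.1355864
P(X ≤ 4) = 0.2670810

0.26708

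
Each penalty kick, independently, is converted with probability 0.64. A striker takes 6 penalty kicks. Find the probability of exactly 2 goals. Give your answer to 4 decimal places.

X ~ Binomial(n=6, p=0.64).
P(X=2) = C(6,2) · p^2 · (1−p)^4
= 15 · 0.4096 · 0.016796 = 0.103196

0.1032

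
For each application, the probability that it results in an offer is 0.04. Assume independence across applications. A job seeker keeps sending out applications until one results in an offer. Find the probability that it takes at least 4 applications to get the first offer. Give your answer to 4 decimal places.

Y = number of applications to the first success; geometric, p = 0.04.
P(Y > 3) = P(first 3 all fail) = (1−p)^3 = 0.884736

0.8847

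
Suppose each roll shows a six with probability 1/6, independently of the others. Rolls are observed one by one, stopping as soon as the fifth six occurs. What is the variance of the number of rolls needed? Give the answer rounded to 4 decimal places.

Y = total rolls until the fifth success; negative binomial with r=5, p=0.166667.
Var(Y) = r(1−p)/p² = 5·0.833333 / 0.166667² = 150.000000

150.0000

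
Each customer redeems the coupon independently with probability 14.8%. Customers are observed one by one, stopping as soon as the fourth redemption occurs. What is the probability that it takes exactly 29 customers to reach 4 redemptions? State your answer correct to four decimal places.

0.0287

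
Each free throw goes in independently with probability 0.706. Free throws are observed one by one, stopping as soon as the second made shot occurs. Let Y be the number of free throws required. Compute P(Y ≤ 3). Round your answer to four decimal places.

Finishing within 3 free throws ⇔ at least 2 successes in the first 3. With X ~ Binomial(3, 0.706), P(Y ≤ 3) = 1 − P(X ≤ 1).
  k=0: C(3,0)·0.706^0·0.294^3 = 0.025412
  k=1: C(3,1)·0.706^1·0.294^2 = 0.183071
1 − 0.208484 = 0.791516

0.7915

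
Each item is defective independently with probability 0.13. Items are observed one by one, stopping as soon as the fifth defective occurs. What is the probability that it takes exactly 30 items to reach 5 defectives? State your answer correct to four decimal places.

Y = trial on which the fifth success occurs; negative binomial, r=5, p=0.13.
P(Y=30) = C(29,4) · p^5 · (1−p)^25
= 23751 · 3.7129e-05 · 0.03076 = 0.027126

0.0271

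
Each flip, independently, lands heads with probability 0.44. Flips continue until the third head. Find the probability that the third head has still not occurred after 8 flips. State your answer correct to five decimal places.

0.23765

Needing more than 8 flips ⇔ fewer than 3 successes in the first 8. With X ~ Binomial(8, 0.44), P(Y > 8) = P(X ≤ 2).
  k=0: C(8,0)·0.44^0·0.56^8 = 0.0096717
  k=1: C(8,1)·0.44^1·0.56^7 = 0.0607937
  k=2: C(8,2)·0.44^2·0.56^6 = 0.1671828
P(X ≤ 2) = 0.2376483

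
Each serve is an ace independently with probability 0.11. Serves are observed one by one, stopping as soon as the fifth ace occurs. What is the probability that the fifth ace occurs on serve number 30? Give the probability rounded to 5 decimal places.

0.02077

Y = trial on which the fifth success occurs; negative binomial, r=5, p=0.11.
P(Y=30) = C(29,4) · p^5 · (1−p)^25
= 23751 · 1.6105e-05 · 0.054294 = 0.0207680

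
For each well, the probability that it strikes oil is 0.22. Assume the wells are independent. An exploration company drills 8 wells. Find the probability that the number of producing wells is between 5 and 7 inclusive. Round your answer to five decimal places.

X ~ Binomial(8, 0.22); P(5 ≤ X ≤ 7) = Σ C(8,k) p^k (1−p)^(8−k) over k:
  k=5: C(8,5)·0.22^5·0.78^3 = 0.0136957
  k=6: C(8,6)·0.22^6·0.78^2 = 0.0019314
  k=7: C(8,7)·0.22^7·0.78^1 = 0.0001556
Total = 0.0157828

0.01578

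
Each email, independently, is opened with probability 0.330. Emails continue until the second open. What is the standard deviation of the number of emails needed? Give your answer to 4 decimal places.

Y = total emails until the second success; negative binomial with r=2, p=0.33.
SD(Y) = √[r(1−p)/p²] = √(12.304867) = 3.507829

3.5078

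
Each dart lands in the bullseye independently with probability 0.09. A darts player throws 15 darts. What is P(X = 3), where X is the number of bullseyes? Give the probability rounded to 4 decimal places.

0.1070

X ~ Binomial(n=15, p=0.09).
P(X=3) = C(15,3) · p^3 · (1−p)^12
= 455 · 0.000729 · 0.32248 = 0.106964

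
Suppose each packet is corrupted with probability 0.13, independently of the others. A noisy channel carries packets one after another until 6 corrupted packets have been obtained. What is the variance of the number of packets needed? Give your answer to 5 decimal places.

Y = total packets until the sixth success; negative binomial with r=6, p=0.13.
Var(Y) = r(1−p)/p² = 6·0.87 / 0.13² = 308.8757396

308.87574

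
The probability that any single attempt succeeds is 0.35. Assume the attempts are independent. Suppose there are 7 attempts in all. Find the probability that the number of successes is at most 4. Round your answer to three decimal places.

0.944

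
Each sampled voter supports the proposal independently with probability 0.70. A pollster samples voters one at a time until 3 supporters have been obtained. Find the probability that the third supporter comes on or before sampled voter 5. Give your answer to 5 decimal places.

0.83692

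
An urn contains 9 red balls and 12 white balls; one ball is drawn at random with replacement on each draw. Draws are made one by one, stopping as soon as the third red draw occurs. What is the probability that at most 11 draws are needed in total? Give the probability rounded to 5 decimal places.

0.91475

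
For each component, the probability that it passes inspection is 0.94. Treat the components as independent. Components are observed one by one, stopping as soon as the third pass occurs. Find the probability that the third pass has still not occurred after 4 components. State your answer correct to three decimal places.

Needing more than 4 components ⇔ fewer than 3 successes in the first 4. With X ~ Binomial(4, 0.94), P(Y > 4) = P(X ≤ 2).
  k=0: C(4,0)·0.94^0·0.06^4 = 0.00001
  k=1: C(4,1)·0.94^1·0.06^3 = 0.00081
  k=2: C(4,2)·0.94^2·0.06^2 = 0.01909
P(X ≤ 2) = 0.01991

0.020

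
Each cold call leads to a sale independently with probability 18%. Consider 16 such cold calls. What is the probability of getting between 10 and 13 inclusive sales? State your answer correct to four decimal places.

0.0001

X ~ Binomial(16, 0.18); P(10 ≤ X ≤ 13) = Σ C(16,k) p^k (1−p)^(16−k) over k:
  k=10: C(16,10)·0.18^10·0.82^6 = 0.000087
  k=11: C(16,11)·0.18^11·0.82^5 = 0.000010
  k=12: C(16,12)·0.18^12·0.82^4 = 0.000001
  k=13: C(16,13)·0.18^13·0.82^3 = 0.000000
Total = 0.000098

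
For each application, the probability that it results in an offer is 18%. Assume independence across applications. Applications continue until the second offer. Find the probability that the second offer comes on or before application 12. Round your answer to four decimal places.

Finishing within 12 applications ⇔ at least 2 successes in the first 12. With X ~ Binomial(12, 0.18), P(Y ≤ 12) = 1 − P(X ≤ 1).
  k=0: C(12,0)·0.18^0·0.82^12 = 0.092420
  k=1: C(12,1)·0.18^1·0.82^11 = 0.243448
1 − 0.335868 = 0.664132

0.6641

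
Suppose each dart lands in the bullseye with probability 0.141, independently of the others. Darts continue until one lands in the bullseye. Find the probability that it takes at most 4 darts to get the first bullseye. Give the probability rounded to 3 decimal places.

0.456

Y = number of darts to the first success; geometric, p = 0.141.
P(Y ≤ 4) = 1 − (1−p)^4 = 1 − 0.54447 = 0.45553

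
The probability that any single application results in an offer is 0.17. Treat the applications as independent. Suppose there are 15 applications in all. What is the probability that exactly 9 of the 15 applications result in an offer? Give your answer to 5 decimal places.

0.00019

X ~ Binomial(n=15, p=0.17).
P(X=9) = C(15,9) · p^9 · (1−p)^6
= 5005 · 1.1859e-07 · 0.32694 = 0.0001940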